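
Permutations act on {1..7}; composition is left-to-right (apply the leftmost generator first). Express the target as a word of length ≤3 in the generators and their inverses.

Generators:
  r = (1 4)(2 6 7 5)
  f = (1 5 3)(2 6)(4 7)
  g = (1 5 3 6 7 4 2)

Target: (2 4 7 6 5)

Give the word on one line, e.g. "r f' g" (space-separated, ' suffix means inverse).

f g f

  after f: (1 5 3)(2 6)(4 7)
  after g: (1 3 5 6)(2 7)
  after f: (2 4 7 6 5)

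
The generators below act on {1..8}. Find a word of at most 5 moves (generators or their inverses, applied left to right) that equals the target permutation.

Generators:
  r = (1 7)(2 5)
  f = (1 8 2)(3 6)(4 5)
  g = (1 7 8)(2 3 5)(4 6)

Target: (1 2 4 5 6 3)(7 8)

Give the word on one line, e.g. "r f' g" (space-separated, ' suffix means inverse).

  after g: (1 7 8)(2 3 5)(4 6)
  after g: (1 8 7)(2 5 3)
  after f: (1 2 4 5 6 3)(7 8)

g g f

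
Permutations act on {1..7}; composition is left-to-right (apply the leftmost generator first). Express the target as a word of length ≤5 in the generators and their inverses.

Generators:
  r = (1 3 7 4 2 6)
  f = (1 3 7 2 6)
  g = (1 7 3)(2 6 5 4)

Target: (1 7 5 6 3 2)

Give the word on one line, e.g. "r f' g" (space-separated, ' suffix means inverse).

g' r f' f' g

  after g': (1 3 7)(2 4 5 6)
  after r: (1 7 3 4 5)
  after f': (1 3 4 5 6 2 7)
  after f': (2 3 4 5)(6 7)
  after g: (1 7 5 6 3 2)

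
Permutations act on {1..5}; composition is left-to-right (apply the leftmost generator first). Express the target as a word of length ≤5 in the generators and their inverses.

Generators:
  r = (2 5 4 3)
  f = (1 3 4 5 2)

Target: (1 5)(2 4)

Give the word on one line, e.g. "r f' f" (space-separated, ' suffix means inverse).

f' r' r' f

  after f': (1 2 5 4 3)
  after r': (1 3)
  after r': (1 4 5 2 3)
  after f: (1 5)(2 4)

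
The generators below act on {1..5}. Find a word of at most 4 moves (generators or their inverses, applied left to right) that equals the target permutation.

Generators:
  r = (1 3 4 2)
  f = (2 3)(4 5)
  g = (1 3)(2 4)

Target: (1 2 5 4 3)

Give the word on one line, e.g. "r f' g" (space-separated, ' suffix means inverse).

g' f

  after g': (1 3)(2 4)
  after f: (1 2 5 4 3)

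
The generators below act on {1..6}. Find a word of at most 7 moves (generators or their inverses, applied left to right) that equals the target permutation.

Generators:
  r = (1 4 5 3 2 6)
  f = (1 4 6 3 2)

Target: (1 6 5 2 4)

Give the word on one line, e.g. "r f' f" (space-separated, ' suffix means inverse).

r' f' r' f f

  after r': (1 6 2 3 5 4)
  after f': (1 4 2 6 3 5)
  after r': (3 4)(5 6)
  after f: (1 4 2)(3 6 5)
  after f: (1 6 5 2 4)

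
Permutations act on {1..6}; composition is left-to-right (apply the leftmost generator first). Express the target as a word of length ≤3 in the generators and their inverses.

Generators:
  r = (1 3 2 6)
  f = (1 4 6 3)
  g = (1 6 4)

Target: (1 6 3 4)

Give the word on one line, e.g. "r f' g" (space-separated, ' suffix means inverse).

  after f: (1 4 6 3)
  after g: (3 6)
  after g: (1 6 3 4)

f g g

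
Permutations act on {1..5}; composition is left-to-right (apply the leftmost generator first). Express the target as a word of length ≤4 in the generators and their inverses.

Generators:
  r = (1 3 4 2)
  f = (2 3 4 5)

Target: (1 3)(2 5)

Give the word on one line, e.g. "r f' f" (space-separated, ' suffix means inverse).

r f' r' f'

  after r: (1 3 4 2)
  after f': (1 2)(4 5)
  after r': (1 4 5 3)
  after f': (1 3)(2 5)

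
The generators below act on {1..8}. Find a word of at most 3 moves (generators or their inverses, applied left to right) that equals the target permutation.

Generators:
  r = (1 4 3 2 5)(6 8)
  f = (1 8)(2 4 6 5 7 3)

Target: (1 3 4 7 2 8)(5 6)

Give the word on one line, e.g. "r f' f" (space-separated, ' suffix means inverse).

r f' r'

  after r: (1 4 3 2 5)(6 8)
  after f': (1 2 6)(4 7 5 8)
  after r': (1 3 4 7 2 8)(5 6)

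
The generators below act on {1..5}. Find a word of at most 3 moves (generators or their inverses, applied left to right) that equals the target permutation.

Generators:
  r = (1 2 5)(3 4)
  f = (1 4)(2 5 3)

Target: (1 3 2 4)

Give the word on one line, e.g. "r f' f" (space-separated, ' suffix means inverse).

  after r: (1 2 5)(3 4)
  after r: (1 5 2)
  after f: (1 3 2 4)

r r f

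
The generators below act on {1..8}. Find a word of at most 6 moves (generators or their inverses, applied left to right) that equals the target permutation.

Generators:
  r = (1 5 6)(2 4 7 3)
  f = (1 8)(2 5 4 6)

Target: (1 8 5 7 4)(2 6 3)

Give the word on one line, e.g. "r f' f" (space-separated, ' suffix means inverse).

  after f': (1 8)(2 6 4 5)
  after r: (1 8 5 4 6 7 3 2)
  after r: (1 8 6 3 4)(2 5 7)
  after f': (3 5 7 6)(4 8)
  after f': (1 8 5 7 4)(2 6 3)

f' r r f' f'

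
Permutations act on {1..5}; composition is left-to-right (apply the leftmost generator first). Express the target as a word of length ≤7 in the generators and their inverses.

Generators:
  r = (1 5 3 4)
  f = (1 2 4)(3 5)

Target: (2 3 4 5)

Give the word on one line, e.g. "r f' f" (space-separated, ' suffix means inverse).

  after f': (1 4 2)(3 5)
  after r: (2 5 4)
  after f: (1 2 3 5)
  after f: (1 4)(2 5)
  after r: (2 3 4 5)

f' r f f r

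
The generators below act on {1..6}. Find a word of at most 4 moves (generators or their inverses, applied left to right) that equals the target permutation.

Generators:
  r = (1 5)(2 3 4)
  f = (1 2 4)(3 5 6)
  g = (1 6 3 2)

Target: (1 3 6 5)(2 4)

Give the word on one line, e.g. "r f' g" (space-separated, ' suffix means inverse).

g' r

  after g': (1 2 3 6)
  after r: (1 3 6 5)(2 4)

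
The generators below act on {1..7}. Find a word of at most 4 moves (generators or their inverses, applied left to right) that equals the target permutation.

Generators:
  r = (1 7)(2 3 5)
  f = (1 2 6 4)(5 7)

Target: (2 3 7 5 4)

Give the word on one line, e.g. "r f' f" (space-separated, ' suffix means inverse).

f r' f' r

  after f: (1 2 6 4)(5 7)
  after r': (1 5)(2 6 4 7 3)
  after f': (1 7 3)(4 5)
  after r: (2 3 7 5 4)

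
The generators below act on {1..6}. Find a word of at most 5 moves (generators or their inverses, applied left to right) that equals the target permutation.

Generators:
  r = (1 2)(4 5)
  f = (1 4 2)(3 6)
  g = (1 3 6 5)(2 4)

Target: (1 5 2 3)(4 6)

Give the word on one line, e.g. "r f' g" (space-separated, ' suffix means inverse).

g r' g g

  after g: (1 3 6 5)(2 4)
  after r': (1 3 6 4)(2 5)
  after g: (1 6 2)(3 5 4)
  after g: (1 5 2 3)(4 6)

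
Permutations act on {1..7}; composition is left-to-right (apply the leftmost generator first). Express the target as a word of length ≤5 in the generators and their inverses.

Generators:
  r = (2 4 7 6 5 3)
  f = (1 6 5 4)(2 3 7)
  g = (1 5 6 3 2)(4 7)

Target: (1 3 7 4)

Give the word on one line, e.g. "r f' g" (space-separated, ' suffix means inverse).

  after r: (2 4 7 6 5 3)
  after g': (1 2 7 5 6)
  after f: (1 3 7 4)

r g' f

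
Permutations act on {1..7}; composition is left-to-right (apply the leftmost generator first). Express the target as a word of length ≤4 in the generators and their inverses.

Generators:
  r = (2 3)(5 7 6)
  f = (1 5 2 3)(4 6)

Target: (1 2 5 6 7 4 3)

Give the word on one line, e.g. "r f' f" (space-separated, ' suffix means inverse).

  after f': (1 3 2 5)(4 6)
  after r: (1 2 7 6 4 5)
  after f: (1 3)(2 7 4)
  after r': (1 2 5 6 7 4 3)

f' r f r'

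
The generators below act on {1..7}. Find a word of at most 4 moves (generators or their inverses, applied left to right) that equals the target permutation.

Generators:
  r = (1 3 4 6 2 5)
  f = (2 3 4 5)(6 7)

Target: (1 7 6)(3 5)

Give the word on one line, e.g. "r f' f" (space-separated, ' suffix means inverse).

r' r' r' f'

  after r': (1 5 2 6 4 3)
  after r': (1 2 4)(3 5 6)
  after r': (1 6)(2 3)(4 5)
  after f': (1 7 6)(3 5)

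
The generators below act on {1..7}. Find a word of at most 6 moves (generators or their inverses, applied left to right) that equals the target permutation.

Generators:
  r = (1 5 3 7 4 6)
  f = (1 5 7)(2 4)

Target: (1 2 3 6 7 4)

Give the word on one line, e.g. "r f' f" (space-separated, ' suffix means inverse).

r f' r' r' f

  after r: (1 5 3 7 4 6)
  after f': (2 4 6 7)(3 5)
  after r': (1 6 3)(2 7)
  after r': (1 4 7 2 3 6 5)
  after f: (1 2 3 6 7 4)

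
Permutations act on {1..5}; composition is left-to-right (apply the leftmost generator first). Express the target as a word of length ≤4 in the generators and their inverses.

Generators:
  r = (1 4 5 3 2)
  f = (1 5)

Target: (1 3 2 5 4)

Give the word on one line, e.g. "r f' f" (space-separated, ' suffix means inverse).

  after f': (1 5)
  after r: (1 3 2)(4 5)
  after f': (1 3 2 5 4)

f' r f'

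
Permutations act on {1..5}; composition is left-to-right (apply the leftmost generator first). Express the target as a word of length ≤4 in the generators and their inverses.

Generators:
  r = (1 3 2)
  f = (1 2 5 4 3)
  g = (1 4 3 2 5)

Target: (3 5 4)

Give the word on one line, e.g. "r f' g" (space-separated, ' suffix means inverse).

  after g: (1 4 3 2 5)
  after g: (1 3 5 4 2)
  after r': (3 5 4)

g g r'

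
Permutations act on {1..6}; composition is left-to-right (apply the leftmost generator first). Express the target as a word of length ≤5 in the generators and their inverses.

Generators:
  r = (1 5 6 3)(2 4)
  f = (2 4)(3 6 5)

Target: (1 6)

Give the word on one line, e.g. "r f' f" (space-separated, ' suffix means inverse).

f' f' r' f

  after f': (2 4)(3 5 6)
  after f': (3 6 5)
  after r': (1 3 5 6)(2 4)
  after f: (1 6)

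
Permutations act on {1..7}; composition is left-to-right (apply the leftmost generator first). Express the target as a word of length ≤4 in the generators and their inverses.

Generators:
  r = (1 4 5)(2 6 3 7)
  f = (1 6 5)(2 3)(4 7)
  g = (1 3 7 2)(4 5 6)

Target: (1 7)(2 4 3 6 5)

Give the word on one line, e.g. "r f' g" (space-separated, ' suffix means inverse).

f g f

  after f: (1 6 5)(2 3)(4 7)
  after g: (1 4 2 7 5 3)
  after f: (1 7)(2 4 3 6 5)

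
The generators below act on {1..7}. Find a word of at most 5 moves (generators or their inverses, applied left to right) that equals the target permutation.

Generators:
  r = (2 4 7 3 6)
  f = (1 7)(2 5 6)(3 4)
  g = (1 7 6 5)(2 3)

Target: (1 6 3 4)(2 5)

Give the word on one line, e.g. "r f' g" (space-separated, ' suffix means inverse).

  after g: (1 7 6 5)(2 3)
  after r: (1 3 4 7 2 6 5)
  after f': (1 4)(2 5 7 6)
  after r': (1 2 5 4)(3 7)
  after r': (1 6 3 4)(2 5)

g r f' r' r'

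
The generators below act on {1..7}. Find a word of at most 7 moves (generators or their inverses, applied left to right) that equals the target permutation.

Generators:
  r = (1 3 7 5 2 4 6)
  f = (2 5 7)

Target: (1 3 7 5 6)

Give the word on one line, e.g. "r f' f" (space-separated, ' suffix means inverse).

r' f' f' r r

  after r': (1 6 4 2 5 7 3)
  after f': (1 6 4 7 3)
  after f': (1 6 4 5 2 7 3)
  after r: (2 5 4)
  after r: (1 3 7 5 6)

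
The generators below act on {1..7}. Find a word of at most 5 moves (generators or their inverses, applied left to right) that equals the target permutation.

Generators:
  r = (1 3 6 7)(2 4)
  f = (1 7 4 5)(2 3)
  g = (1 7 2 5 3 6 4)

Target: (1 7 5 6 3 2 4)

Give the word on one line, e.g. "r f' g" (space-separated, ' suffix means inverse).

  after g': (1 4 6 3 5 2 7)
  after r: (1 2)(3 5 4 7)
  after g': (1 7 5 6 3 2 4)

g' r g'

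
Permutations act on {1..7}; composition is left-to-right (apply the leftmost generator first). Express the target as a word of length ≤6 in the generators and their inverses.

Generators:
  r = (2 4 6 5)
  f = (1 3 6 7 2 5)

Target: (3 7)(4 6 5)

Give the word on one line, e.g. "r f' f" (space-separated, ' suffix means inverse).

  after r: (2 4 6 5)
  after f: (1 3 6)(2 4 7)
  after r: (1 3 5 2 6)(4 7)
  after r: (1 3 2 5 4 7 6)
  after f': (3 7)(4 6 5)

r f r r f'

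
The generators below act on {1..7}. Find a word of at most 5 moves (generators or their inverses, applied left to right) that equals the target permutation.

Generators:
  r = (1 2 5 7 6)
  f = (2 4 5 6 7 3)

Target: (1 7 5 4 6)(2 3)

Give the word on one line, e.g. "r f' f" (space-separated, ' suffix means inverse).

f' r' r'

  after f': (2 3 7 6 5 4)
  after r': (1 6 2 3 5 4)
  after r': (1 7 5 4 6)(2 3)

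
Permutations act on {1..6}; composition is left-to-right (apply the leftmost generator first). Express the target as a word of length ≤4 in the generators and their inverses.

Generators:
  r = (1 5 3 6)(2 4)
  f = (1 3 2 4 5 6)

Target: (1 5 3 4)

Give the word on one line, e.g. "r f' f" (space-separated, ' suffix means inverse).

f r'

  after f: (1 3 2 4 5 6)
  after r': (1 5 3 4)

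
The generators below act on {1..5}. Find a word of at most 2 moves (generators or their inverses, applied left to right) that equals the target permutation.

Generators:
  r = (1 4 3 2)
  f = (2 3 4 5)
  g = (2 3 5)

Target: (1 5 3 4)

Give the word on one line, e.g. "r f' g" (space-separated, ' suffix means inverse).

  after r': (1 2 3 4)
  after g': (1 5 3 4)

r' g'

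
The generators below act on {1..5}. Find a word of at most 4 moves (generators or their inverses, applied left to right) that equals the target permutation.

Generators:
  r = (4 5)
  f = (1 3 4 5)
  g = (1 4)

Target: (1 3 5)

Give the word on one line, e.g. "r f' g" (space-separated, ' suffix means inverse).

  after f: (1 3 4 5)
  after r: (1 3 5)

f r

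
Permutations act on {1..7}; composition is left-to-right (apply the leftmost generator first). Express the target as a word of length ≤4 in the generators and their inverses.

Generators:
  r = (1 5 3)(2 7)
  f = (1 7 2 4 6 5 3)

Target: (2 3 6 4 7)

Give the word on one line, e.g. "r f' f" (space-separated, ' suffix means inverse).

r' f' r'

  after r': (1 3 5)(2 7)
  after f': (1 5 3 6 4 2)
  after r': (2 3 6 4 7)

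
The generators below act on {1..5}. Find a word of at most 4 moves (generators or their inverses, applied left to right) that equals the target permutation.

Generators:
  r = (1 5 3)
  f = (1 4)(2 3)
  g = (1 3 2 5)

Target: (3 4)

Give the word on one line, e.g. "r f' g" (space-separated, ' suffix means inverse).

  after g': (1 5 2 3)
  after f': (1 5 3 4)
  after r': (3 4)

g' f' r'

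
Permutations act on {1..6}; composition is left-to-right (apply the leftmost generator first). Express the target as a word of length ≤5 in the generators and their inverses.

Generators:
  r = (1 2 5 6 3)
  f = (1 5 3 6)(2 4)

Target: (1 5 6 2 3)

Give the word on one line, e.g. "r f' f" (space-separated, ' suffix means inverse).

  after f': (1 6 3 5)(2 4)
  after f': (1 3)(5 6)
  after r': (1 6 2)
  after f: (2 5 3 6 4)
  after f: (1 5 6 2 3)

f' f' r' f f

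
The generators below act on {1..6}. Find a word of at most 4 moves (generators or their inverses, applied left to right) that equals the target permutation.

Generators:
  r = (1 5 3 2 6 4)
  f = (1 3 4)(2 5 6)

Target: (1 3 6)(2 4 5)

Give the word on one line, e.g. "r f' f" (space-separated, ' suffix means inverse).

  after r: (1 5 3 2 6 4)
  after r: (1 3 6)(2 4 5)

r r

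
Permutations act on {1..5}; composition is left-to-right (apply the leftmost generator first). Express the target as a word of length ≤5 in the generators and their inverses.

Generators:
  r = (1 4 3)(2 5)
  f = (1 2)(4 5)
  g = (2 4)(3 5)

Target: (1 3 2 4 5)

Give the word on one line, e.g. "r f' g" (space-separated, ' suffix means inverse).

f' g f' g

  after f': (1 2)(4 5)
  after g: (1 4 3 5 2)
  after f': (1 5)(3 4)
  after g: (1 3 2 4 5)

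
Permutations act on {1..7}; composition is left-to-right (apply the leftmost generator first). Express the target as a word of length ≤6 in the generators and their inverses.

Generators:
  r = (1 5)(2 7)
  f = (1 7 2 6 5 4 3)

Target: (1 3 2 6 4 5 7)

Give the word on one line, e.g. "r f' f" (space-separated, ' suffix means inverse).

  after r: (1 5)(2 7)
  after f: (1 4 3)(5 7 6)
  after f: (1 3 7 5 2 6 4)
  after r': (1 3 2 6 4 5 7)

r f f r'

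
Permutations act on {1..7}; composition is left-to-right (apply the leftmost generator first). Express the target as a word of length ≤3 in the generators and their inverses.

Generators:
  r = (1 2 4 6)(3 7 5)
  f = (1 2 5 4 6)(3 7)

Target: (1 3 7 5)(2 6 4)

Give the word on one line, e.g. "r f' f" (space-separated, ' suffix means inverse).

f f r

  after f: (1 2 5 4 6)(3 7)
  after f: (1 5 6 2 4)
  after r: (1 3 7 5)(2 6 4)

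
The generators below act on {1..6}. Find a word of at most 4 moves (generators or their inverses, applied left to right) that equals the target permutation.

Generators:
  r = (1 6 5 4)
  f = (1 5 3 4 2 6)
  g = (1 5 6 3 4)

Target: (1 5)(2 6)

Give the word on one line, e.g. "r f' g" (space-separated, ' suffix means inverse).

  after g': (1 4 3 6 5)
  after r: (3 5 6 4)
  after f: (1 5)(2 6)

g' r f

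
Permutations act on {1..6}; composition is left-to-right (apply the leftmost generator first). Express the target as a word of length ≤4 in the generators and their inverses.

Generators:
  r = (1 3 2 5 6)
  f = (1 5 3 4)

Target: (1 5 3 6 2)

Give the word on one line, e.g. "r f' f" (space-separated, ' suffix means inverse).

r' r'

  after r': (1 6 5 2 3)
  after r': (1 5 3 6 2)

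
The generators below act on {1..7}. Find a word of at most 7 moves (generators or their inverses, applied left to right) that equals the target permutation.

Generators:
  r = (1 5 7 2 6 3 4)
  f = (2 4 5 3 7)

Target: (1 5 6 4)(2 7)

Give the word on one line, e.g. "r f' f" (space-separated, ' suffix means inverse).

r f' r f' r

  after r: (1 5 7 2 6 3 4)
  after f': (1 4)(2 6 5 3)
  after r: (2 3 6 7)(4 5)
  after f': (2 5)(3 6)
  after r: (1 5 6 4)(2 7)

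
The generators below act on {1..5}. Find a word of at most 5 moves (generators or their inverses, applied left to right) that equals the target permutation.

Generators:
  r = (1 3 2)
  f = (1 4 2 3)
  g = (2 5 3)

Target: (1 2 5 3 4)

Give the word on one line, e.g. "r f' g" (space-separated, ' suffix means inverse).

  after f: (1 4 2 3)
  after r': (1 4 3 2)
  after f': (2 3 4)
  after r: (1 3 4)
  after g: (1 2 5 3 4)

f r' f' r g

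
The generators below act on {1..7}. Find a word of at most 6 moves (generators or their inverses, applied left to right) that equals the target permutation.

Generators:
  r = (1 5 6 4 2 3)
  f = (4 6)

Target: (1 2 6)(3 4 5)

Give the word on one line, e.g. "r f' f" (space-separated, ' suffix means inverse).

  after r: (1 5 6 4 2 3)
  after r: (1 6 2)(3 5 4)
  after r: (1 4)(2 5)(3 6)
  after r: (1 2 6)(3 4 5)

r r r r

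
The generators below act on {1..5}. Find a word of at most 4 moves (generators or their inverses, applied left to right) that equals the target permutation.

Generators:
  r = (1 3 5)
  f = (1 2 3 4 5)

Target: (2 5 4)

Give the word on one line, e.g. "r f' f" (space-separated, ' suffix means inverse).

f r' f'

  after f: (1 2 3 4 5)
  after r': (1 2)(3 4)
  after f': (2 5 4)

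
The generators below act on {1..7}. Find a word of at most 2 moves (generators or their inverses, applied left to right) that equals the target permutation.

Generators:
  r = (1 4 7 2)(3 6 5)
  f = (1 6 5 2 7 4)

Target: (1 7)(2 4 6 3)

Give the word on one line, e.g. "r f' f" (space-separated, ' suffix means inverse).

r' f

  after r': (1 2 7 4)(3 5 6)
  after f: (1 7)(2 4 6 3)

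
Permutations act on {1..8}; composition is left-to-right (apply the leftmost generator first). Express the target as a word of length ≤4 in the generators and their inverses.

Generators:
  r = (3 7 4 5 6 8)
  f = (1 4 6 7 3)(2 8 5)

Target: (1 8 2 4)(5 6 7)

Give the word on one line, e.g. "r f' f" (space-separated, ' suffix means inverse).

f' r'

  after f': (1 3 7 6 4)(2 5 8)
  after r': (1 8 2 4)(5 6 7)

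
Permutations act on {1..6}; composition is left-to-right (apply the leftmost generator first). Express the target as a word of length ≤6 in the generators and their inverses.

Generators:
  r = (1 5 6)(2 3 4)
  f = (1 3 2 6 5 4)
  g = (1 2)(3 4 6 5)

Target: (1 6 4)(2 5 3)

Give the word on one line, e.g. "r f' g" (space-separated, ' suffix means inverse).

f f r' f' f'

  after f: (1 3 2 6 5 4)
  after f: (1 2 5)(3 6 4)
  after r': (1 4 2)(3 5 6)
  after f': (1 5 2 4 3 6)
  after f': (1 6 4)(2 5 3)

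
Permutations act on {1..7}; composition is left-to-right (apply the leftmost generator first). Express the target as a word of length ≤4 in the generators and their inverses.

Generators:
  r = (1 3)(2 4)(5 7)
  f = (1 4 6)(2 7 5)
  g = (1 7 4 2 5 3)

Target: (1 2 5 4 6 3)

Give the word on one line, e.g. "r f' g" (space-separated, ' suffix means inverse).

  after f: (1 4 6)(2 7 5)
  after g': (1 7 2)(3 5 4 6)
  after r: (1 5 2 3 7 4 6)
  after g': (1 2 5 4 6 3)

f g' r g'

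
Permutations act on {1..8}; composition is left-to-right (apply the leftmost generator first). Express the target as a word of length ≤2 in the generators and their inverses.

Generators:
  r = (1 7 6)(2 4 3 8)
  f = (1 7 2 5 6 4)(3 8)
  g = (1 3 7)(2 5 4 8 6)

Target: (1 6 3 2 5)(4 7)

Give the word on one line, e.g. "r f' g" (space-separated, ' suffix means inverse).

  after f: (1 7 2 5 6 4)(3 8)
  after r: (1 6 3 2 5)(4 7)

f r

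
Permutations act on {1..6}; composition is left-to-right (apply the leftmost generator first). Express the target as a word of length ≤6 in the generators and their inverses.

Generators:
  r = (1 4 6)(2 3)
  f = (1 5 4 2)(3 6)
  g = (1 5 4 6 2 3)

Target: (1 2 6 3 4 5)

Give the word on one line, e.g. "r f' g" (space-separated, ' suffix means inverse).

r' r' r' f'

  after r': (1 6 4)(2 3)
  after r': (1 4 6)
  after r': (2 3)
  after f': (1 2 6 3 4 5)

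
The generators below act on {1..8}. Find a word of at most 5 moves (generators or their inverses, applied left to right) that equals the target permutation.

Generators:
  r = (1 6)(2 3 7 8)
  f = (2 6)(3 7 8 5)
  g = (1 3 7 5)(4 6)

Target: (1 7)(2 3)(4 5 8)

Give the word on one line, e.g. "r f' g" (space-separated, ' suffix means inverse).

r' r' g' r g'

  after r': (1 6)(2 8 7 3)
  after r': (2 7)(3 8)
  after g': (1 5 7 2 3 8)(4 6)
  after r: (1 5 8 6 4)(2 7 3)
  after g': (1 7)(2 3)(4 5 8)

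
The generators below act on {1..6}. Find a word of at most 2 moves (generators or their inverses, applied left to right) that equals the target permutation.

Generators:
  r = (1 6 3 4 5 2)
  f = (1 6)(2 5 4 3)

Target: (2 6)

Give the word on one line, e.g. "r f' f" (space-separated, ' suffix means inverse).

  after r: (1 6 3 4 5 2)
  after f: (2 6)

r f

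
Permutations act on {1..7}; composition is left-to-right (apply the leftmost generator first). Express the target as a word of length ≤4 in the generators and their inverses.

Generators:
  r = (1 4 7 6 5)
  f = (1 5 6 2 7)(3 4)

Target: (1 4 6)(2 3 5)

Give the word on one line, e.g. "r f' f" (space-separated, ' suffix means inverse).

  after r: (1 4 7 6 5)
  after f: (1 3 4)(2 7)
  after r': (1 3)(2 4 5 6 7)
  after f: (1 4 6)(2 3 5)

r f r' f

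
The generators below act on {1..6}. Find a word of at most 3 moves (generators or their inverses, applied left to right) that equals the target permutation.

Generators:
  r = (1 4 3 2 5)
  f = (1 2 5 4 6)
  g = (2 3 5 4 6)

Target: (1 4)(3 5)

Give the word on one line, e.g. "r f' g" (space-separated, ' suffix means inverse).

  after f: (1 2 5 4 6)
  after r: (1 5 3 2)(4 6)
  after f: (1 4)(3 5)

f r f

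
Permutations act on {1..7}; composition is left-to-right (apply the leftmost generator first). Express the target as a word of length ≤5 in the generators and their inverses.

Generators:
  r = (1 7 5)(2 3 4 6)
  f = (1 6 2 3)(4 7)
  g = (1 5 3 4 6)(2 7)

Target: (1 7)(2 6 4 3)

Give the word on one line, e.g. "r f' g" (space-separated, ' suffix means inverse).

  after f: (1 6 2 3)(4 7)
  after r: (1 2 4 5)(3 7 6)
  after g: (1 7)(2 6 4 3)

f r g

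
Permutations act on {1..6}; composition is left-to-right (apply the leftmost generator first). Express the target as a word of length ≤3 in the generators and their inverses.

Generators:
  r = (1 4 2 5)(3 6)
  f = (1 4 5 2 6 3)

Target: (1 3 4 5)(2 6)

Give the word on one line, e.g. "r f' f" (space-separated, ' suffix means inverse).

f r' f'

  after f: (1 4 5 2 6 3)
  after r': (2 3 5 4)
  after f': (1 3 4 5)(2 6)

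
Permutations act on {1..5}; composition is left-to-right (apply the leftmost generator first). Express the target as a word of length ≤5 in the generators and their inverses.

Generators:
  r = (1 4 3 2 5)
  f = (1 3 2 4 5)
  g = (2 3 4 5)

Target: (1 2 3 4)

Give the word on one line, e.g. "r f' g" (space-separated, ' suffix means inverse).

  after g': (2 5 4 3)
  after r': (1 5)
  after r': (1 2 3 4)

g' r' r'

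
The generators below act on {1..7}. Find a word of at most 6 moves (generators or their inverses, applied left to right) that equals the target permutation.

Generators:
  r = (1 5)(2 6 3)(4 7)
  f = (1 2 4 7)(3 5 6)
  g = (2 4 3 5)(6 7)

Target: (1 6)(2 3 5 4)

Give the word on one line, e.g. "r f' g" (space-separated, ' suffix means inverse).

f' g' f r'

  after f': (1 7 4 2)(3 6 5)
  after g': (1 6 3 7 2)(4 5)
  after f: (1 3)(4 6 5 7)
  after r': (1 6)(2 3 5 4)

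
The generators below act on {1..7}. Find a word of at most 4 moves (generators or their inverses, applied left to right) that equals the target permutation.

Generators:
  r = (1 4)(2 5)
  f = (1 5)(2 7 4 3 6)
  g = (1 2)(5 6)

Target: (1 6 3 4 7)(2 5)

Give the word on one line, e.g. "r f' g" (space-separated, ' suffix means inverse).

  after f': (1 5)(2 6 3 4 7)
  after g: (1 6 3 4 7)(2 5)

f' g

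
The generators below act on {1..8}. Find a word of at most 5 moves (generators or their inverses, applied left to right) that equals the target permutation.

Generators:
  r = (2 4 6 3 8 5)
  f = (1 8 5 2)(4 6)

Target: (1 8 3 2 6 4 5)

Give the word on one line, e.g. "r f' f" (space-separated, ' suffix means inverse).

r f' r' f'

  after r: (2 4 6 3 8 5)
  after f': (1 2 6 3)
  after r': (1 5 8 3)(2 4)
  after f': (1 8 3 2 6 4 5)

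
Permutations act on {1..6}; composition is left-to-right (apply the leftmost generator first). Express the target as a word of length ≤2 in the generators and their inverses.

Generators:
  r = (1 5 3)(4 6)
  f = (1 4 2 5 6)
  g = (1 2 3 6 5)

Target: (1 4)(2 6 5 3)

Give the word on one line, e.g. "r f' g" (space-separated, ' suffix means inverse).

f g'

  after f: (1 4 2 5 6)
  after g': (1 4)(2 6 5 3)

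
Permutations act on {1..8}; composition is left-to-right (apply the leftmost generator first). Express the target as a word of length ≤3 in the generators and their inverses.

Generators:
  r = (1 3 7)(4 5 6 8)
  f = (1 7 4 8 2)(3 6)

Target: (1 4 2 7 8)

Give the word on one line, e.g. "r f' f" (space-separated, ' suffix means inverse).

  after f: (1 7 4 8 2)(3 6)
  after f: (1 4 2 7 8)

f f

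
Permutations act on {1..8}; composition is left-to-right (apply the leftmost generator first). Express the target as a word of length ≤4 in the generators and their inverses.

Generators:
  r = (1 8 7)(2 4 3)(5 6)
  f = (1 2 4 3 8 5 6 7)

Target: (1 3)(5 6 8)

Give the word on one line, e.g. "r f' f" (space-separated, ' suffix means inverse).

  after f: (1 2 4 3 8 5 6 7)
  after r: (1 4 2 3 7 8 6)
  after r: (1 3)(5 6 8)

f r r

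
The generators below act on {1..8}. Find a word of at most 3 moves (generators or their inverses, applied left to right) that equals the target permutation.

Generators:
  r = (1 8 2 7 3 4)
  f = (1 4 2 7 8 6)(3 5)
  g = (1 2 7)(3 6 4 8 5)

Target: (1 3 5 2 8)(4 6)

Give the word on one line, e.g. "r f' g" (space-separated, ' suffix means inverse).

  after g': (1 7 2)(3 5 8 4 6)
  after r: (1 3 5 2 8)(4 6)

g' r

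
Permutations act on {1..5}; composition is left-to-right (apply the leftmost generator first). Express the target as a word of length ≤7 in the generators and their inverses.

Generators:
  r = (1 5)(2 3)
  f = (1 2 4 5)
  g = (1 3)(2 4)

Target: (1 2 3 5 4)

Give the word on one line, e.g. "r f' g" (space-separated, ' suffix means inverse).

  after r': (1 5)(2 3)
  after f': (1 4 2 3)
  after f': (1 2 3 5 4)
  after r': (1 3)(4 5)
  after r': (1 2 3 5 4)

r' f' f' r' r'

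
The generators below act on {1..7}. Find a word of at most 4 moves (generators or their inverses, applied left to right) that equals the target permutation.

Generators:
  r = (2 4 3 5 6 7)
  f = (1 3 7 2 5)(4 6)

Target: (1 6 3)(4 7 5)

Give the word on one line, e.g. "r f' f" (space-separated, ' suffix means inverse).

f' r

  after f': (1 5 2 7 3)(4 6)
  after r: (1 6 3)(4 7 5)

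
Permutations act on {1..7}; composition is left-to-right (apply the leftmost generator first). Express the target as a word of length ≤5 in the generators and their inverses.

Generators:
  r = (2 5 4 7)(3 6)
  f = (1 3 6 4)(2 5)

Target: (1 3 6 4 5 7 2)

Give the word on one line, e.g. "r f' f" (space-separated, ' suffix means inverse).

  after r': (2 7 4 5)(3 6)
  after r': (2 4)(5 7)
  after f: (1 3 6 4 5 7 2)

r' r' f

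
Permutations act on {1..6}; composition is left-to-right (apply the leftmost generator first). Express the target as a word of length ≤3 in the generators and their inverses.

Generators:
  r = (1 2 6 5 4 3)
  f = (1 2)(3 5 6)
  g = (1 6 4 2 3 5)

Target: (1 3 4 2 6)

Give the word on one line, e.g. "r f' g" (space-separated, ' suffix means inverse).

  after f': (1 2)(3 6 5)
  after g: (1 3 4 2 6)

f' g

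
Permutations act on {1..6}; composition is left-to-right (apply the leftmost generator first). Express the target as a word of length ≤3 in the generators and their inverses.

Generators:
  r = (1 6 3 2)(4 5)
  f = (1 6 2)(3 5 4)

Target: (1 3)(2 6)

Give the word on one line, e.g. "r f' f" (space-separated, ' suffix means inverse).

r r

  after r: (1 6 3 2)(4 5)
  after r: (1 3)(2 6)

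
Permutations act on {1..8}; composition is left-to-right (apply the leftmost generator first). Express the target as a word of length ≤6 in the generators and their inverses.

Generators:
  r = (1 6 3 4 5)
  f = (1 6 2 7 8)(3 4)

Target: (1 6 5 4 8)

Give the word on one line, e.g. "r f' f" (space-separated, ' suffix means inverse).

r f r f'

  after r: (1 6 3 4 5)
  after f: (1 2 7 8)(4 5 6)
  after r: (1 2 7 8 6 5 3 4)
  after f': (1 6 5 4 8)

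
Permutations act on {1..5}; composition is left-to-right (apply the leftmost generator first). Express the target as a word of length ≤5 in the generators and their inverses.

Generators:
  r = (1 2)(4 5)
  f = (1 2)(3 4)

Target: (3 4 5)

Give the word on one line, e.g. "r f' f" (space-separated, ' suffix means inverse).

  after f': (1 2)(3 4)
  after r: (3 5 4)
  after f: (1 2)(3 5)
  after r: (3 4 5)

f' r f r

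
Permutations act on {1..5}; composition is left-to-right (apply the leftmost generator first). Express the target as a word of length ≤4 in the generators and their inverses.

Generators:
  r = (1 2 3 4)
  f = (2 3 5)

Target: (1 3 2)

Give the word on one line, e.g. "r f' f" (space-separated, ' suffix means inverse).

r f' r' f'

  after r: (1 2 3 4)
  after f': (1 5 3 4)
  after r': (1 5 2)
  after f': (1 3 2)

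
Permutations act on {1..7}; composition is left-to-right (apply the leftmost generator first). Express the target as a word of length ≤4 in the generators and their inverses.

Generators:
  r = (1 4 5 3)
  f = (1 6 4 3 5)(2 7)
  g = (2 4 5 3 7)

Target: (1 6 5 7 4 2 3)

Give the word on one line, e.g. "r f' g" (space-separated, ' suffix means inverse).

  after g': (2 7 3 5 4)
  after g': (2 3 4 7 5)
  after f: (1 6 4 2 5 7)
  after r: (1 6 5 7 4 2 3)

g' g' f r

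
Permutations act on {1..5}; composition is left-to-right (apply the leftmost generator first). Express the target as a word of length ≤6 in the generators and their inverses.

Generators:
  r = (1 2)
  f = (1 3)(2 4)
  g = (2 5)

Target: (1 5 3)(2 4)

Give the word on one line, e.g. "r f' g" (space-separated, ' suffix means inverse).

g' r' g' f

  after g': (2 5)
  after r': (1 2 5)
  after g': (1 5)
  after f: (1 5 3)(2 4)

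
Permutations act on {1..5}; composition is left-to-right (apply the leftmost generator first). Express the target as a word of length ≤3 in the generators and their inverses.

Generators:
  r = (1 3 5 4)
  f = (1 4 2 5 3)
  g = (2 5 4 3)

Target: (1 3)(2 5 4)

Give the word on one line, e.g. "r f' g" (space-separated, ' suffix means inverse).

g' f'

  after g': (2 3 4 5)
  after f': (1 3)(2 5 4)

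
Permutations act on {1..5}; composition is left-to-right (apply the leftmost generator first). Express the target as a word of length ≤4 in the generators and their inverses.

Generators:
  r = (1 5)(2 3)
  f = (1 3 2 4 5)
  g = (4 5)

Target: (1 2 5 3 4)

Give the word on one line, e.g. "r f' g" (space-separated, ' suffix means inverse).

f f

  after f: (1 3 2 4 5)
  after f: (1 2 5 3 4)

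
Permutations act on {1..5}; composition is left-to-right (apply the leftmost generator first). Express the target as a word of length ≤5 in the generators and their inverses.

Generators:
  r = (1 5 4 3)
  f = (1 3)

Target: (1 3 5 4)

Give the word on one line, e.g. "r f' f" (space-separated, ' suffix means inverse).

  after f': (1 3)
  after r: (3 5 4)
  after f: (1 3 5 4)

f' r f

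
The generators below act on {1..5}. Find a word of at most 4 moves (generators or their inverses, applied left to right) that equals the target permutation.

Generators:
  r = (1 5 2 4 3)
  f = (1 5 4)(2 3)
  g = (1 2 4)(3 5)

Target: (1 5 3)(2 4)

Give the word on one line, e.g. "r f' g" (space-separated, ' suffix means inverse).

g' f f

  after g': (1 4 2)(3 5)
  after f: (2 5)(3 4)
  after f: (1 5 3)(2 4)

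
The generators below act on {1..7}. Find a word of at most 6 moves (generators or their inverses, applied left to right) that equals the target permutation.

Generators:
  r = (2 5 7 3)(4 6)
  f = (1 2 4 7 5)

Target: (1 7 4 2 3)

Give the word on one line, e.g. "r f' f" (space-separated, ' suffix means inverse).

r r f r' r'

  after r: (2 5 7 3)(4 6)
  after r: (2 7)(3 5)
  after f: (1 2 5 3)(4 7)
  after r': (1 3)(4 5 7 6)
  after r': (1 7 4 2 3)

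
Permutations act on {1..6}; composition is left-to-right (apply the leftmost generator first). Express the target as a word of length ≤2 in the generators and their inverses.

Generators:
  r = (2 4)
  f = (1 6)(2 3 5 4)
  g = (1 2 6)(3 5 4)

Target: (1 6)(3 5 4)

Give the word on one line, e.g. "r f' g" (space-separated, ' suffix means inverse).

  after r': (2 4)
  after f: (1 6)(3 5 4)

r' f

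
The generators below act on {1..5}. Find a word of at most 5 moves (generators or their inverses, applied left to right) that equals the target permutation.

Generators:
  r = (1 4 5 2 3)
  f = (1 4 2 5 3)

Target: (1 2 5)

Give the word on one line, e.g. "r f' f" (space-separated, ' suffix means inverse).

  after f': (1 3 5 2 4)
  after r': (1 2)(3 4)
  after r': (1 5 4 2 3)
  after f': (1 2 5)

f' r' r' f'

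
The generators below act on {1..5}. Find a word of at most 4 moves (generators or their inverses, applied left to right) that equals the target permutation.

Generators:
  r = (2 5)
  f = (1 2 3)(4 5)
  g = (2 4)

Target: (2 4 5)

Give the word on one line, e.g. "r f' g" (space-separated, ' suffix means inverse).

g r

  after g: (2 4)
  after r: (2 4 5)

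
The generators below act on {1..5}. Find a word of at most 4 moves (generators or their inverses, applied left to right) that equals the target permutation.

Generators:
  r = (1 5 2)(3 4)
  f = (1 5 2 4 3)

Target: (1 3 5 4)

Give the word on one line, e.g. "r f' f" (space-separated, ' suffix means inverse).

  after f: (1 5 2 4 3)
  after f: (1 2 3 5 4)
  after f: (1 4 5 3 2)
  after r': (1 3 5 4)

f f f r'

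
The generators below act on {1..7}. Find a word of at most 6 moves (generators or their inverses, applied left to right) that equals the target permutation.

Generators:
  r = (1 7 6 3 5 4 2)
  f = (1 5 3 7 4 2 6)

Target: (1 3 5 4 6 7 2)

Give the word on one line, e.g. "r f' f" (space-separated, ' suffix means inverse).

  after r: (1 7 6 3 5 4 2)
  after f: (1 4 6 7)(2 5)
  after r: (1 2 4 3 5)
  after f: (1 6)(4 7)
  after r: (1 3 5 4 6 7 2)

r f r f r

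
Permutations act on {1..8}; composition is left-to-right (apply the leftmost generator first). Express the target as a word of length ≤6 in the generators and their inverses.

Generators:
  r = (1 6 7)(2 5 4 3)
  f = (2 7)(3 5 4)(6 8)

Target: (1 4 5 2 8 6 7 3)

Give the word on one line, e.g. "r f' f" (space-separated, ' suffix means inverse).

  after f: (2 7)(3 5 4)(6 8)
  after r': (1 7 3 2 6 8)
  after f: (1 2 8)(3 7 5 4)
  after r': (1 3 6)(2 8 7)
  after r': (1 4 5 2 8 6 7 3)

f r' f r' r'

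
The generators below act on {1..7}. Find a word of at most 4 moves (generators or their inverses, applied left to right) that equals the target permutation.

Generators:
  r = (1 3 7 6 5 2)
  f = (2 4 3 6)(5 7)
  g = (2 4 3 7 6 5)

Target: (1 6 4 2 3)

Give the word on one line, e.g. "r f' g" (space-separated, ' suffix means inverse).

r' g f f

  after r': (1 2 5 6 7 3)
  after g: (1 4 3)
  after f: (1 3)(2 4 6)(5 7)
  after f: (1 6 4 2 3)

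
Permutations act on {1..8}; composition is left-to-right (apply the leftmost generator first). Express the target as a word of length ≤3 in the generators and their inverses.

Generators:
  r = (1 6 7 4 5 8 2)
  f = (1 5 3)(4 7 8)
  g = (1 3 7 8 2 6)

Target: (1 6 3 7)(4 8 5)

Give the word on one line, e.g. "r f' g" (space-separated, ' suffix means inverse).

r' g

  after r': (1 2 8 5 4 7 6)
  after g: (1 6 3 7)(4 8 5)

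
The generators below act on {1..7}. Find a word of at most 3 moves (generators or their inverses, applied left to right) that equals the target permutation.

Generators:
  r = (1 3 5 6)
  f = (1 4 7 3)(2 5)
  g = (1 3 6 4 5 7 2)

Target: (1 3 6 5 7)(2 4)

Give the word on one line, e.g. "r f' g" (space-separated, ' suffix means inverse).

  after f': (1 3 7 4)(2 5)
  after g': (2 4)(3 5 7 6)
  after r: (1 3 6 5 7)(2 4)

f' g' r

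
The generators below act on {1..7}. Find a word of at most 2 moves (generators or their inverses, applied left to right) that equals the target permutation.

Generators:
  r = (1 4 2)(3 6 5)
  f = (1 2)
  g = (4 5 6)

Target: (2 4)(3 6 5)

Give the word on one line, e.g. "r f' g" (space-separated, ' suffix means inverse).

  after f: (1 2)
  after r: (2 4)(3 6 5)

f r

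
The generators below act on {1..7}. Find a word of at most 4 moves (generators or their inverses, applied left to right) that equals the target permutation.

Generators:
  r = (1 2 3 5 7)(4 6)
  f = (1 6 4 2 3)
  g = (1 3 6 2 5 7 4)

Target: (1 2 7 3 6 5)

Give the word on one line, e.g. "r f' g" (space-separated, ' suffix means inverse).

f g' r'

  after f: (1 6 4 2 3)
  after g': (1 3 4 6 7 5 2)
  after r': (1 2 7 3 6 5)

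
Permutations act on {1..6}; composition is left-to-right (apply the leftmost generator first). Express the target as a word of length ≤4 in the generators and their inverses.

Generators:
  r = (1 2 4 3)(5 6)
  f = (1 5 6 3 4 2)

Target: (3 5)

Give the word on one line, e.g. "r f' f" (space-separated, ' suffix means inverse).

r f

  after r: (1 2 4 3)(5 6)
  after f: (3 5)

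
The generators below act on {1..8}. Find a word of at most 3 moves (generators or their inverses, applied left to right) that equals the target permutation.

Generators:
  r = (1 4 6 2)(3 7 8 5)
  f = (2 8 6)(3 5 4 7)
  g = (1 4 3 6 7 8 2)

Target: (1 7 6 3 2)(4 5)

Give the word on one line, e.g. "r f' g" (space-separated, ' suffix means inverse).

g f

  after g: (1 4 3 6 7 8 2)
  after f: (1 7 6 3 2)(4 5)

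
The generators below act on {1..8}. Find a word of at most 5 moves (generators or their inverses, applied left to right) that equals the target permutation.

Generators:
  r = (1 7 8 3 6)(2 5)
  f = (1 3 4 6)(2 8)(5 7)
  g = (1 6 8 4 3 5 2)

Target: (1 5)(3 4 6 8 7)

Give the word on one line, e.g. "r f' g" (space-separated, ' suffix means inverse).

  after r': (1 6 3 8 7)(2 5)
  after f': (1 4 3 2 7 6)(5 8)
  after f': (1 3 8 7 4)(2 5)
  after g: (1 5)(3 4 6 8 7)

r' f' f' g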